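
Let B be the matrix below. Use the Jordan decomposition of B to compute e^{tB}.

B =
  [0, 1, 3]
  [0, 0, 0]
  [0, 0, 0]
e^{tB} =
  [1, t, 3*t]
  [0, 1, 0]
  [0, 0, 1]

Strategy: write B = P · J · P⁻¹ where J is a Jordan canonical form, so e^{tB} = P · e^{tJ} · P⁻¹, and e^{tJ} can be computed block-by-block.

B has Jordan form
J =
  [0, 1, 0]
  [0, 0, 0]
  [0, 0, 0]
(up to reordering of blocks).

Per-block formulas:
  For a 2×2 Jordan block J_2(0): exp(t · J_2(0)) = e^(0t)·(I + t·N), where N is the 2×2 nilpotent shift.
  For a 1×1 block at λ = 0: exp(t · [0]) = [e^(0t)].

After assembling e^{tJ} and conjugating by P, we get:

e^{tB} =
  [1, t, 3*t]
  [0, 1, 0]
  [0, 0, 1]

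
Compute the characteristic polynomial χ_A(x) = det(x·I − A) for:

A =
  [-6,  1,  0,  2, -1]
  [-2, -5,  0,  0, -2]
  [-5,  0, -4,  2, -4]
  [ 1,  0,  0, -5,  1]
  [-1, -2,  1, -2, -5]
x^5 + 25*x^4 + 250*x^3 + 1250*x^2 + 3125*x + 3125

Expanding det(x·I − A) (e.g. by cofactor expansion or by noting that A is similar to its Jordan form J, which has the same characteristic polynomial as A) gives
  χ_A(x) = x^5 + 25*x^4 + 250*x^3 + 1250*x^2 + 3125*x + 3125
which factors as (x + 5)^5. The eigenvalues (with algebraic multiplicities) are λ = -5 with multiplicity 5.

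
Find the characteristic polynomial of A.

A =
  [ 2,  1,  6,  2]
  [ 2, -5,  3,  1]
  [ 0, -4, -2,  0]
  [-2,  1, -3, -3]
x^4 + 8*x^3 + 24*x^2 + 32*x + 16

Expanding det(x·I − A) (e.g. by cofactor expansion or by noting that A is similar to its Jordan form J, which has the same characteristic polynomial as A) gives
  χ_A(x) = x^4 + 8*x^3 + 24*x^2 + 32*x + 16
which factors as (x + 2)^4. The eigenvalues (with algebraic multiplicities) are λ = -2 with multiplicity 4.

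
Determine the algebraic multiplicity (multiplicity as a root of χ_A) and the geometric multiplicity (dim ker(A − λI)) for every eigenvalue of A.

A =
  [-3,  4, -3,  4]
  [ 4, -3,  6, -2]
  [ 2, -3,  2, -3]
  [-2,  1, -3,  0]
λ = -1: alg = 4, geom = 2

Step 1 — factor the characteristic polynomial to read off the algebraic multiplicities:
  χ_A(x) = (x + 1)^4

Step 2 — compute geometric multiplicities via the rank-nullity identity g(λ) = n − rank(A − λI):
  rank(A − (-1)·I) = 2, so dim ker(A − (-1)·I) = n − 2 = 2

Summary:
  λ = -1: algebraic multiplicity = 4, geometric multiplicity = 2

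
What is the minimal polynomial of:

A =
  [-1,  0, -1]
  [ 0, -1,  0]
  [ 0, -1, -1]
x^3 + 3*x^2 + 3*x + 1

The characteristic polynomial is χ_A(x) = (x + 1)^3, so the eigenvalues are known. The minimal polynomial is
  m_A(x) = Π_λ (x − λ)^{k_λ}
where k_λ is the size of the *largest* Jordan block for λ (equivalently, the smallest k with (A − λI)^k v = 0 for every generalised eigenvector v of λ).

  λ = -1: largest Jordan block has size 3, contributing (x + 1)^3

So m_A(x) = (x + 1)^3 = x^3 + 3*x^2 + 3*x + 1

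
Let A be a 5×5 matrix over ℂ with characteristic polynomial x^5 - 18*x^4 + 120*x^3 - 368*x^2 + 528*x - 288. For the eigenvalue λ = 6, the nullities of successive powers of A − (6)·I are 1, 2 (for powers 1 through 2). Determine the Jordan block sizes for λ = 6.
Block sizes for λ = 6: [2]

From the dimensions of kernels of powers, the number of Jordan blocks of size at least j is d_j − d_{j−1} where d_j = dim ker(N^j) (with d_0 = 0). Computing the differences gives [1, 1].
The number of blocks of size exactly k is (#blocks of size ≥ k) − (#blocks of size ≥ k + 1), so the partition is: 1 block(s) of size 2.
In nonincreasing order the block sizes are [2].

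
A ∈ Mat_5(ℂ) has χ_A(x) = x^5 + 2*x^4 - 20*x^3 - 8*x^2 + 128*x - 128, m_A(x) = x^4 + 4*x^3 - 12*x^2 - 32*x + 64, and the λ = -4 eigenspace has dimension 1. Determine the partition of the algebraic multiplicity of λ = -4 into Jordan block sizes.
Block sizes for λ = -4: [2]

Step 1 — from the characteristic polynomial, algebraic multiplicity of λ = -4 is 2. From dim ker(A − (-4)·I) = 1, there are exactly 1 Jordan blocks for λ = -4.
Step 2 — from the minimal polynomial, the factor (x + 4)^2 tells us the largest block for λ = -4 has size 2.
Step 3 — with total size 2, 1 blocks, and largest block 2, the block sizes (in nonincreasing order) are [2].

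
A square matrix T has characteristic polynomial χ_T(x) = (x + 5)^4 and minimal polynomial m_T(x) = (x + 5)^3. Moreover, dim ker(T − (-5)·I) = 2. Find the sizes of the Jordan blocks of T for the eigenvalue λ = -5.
Block sizes for λ = -5: [3, 1]

Step 1 — from the characteristic polynomial, algebraic multiplicity of λ = -5 is 4. From dim ker(T − (-5)·I) = 2, there are exactly 2 Jordan blocks for λ = -5.
Step 2 — from the minimal polynomial, the factor (x + 5)^3 tells us the largest block for λ = -5 has size 3.
Step 3 — with total size 4, 2 blocks, and largest block 3, the block sizes (in nonincreasing order) are [3, 1].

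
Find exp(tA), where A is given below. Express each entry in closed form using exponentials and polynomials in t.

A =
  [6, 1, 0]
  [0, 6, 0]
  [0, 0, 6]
e^{tA} =
  [exp(6*t), t*exp(6*t), 0]
  [0, exp(6*t), 0]
  [0, 0, exp(6*t)]

Strategy: write A = P · J · P⁻¹ where J is a Jordan canonical form, so e^{tA} = P · e^{tJ} · P⁻¹, and e^{tJ} can be computed block-by-block.

A has Jordan form
J =
  [6, 1, 0]
  [0, 6, 0]
  [0, 0, 6]
(up to reordering of blocks).

Per-block formulas:
  For a 1×1 block at λ = 6: exp(t · [6]) = [e^(6t)].
  For a 2×2 Jordan block J_2(6): exp(t · J_2(6)) = e^(6t)·(I + t·N), where N is the 2×2 nilpotent shift.

After assembling e^{tJ} and conjugating by P, we get:

e^{tA} =
  [exp(6*t), t*exp(6*t), 0]
  [0, exp(6*t), 0]
  [0, 0, exp(6*t)]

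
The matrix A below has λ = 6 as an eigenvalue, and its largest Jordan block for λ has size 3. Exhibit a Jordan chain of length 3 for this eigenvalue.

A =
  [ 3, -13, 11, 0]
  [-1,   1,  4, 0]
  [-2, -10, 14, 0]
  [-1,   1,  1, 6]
A Jordan chain for λ = 6 of length 3:
v_1 = (-6, -2, -4, -2)ᵀ
v_2 = (-13, -5, -10, 1)ᵀ
v_3 = (0, 1, 0, 0)ᵀ

Let N = A − (6)·I. We want v_3 with N^3 v_3 = 0 but N^2 v_3 ≠ 0; then v_{j-1} := N · v_j for j = 3, …, 2.

Pick v_3 = (0, 1, 0, 0)ᵀ.
Then v_2 = N · v_3 = (-13, -5, -10, 1)ᵀ.
Then v_1 = N · v_2 = (-6, -2, -4, -2)ᵀ.

Sanity check: (A − (6)·I) v_1 = (0, 0, 0, 0)ᵀ = 0. ✓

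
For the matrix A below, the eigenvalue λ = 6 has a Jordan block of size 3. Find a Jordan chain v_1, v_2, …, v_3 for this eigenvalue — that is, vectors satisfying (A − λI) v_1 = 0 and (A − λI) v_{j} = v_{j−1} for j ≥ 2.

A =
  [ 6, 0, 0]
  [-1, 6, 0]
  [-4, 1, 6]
A Jordan chain for λ = 6 of length 3:
v_1 = (0, 0, -1)ᵀ
v_2 = (0, -1, -4)ᵀ
v_3 = (1, 0, 0)ᵀ

Let N = A − (6)·I. We want v_3 with N^3 v_3 = 0 but N^2 v_3 ≠ 0; then v_{j-1} := N · v_j for j = 3, …, 2.

Pick v_3 = (1, 0, 0)ᵀ.
Then v_2 = N · v_3 = (0, -1, -4)ᵀ.
Then v_1 = N · v_2 = (0, 0, -1)ᵀ.

Sanity check: (A − (6)·I) v_1 = (0, 0, 0)ᵀ = 0. ✓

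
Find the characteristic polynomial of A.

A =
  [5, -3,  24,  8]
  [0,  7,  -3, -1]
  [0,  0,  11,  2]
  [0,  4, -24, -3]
x^4 - 20*x^3 + 150*x^2 - 500*x + 625

Expanding det(x·I − A) (e.g. by cofactor expansion or by noting that A is similar to its Jordan form J, which has the same characteristic polynomial as A) gives
  χ_A(x) = x^4 - 20*x^3 + 150*x^2 - 500*x + 625
which factors as (x - 5)^4. The eigenvalues (with algebraic multiplicities) are λ = 5 with multiplicity 4.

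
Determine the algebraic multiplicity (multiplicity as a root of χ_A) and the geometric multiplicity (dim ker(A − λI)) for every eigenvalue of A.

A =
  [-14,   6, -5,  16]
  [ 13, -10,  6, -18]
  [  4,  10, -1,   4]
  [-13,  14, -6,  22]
λ = -4: alg = 2, geom = 1; λ = 1: alg = 1, geom = 1; λ = 4: alg = 1, geom = 1

Step 1 — factor the characteristic polynomial to read off the algebraic multiplicities:
  χ_A(x) = (x - 4)*(x - 1)*(x + 4)^2

Step 2 — compute geometric multiplicities via the rank-nullity identity g(λ) = n − rank(A − λI):
  rank(A − (-4)·I) = 3, so dim ker(A − (-4)·I) = n − 3 = 1
  rank(A − (1)·I) = 3, so dim ker(A − (1)·I) = n − 3 = 1
  rank(A − (4)·I) = 3, so dim ker(A − (4)·I) = n − 3 = 1

Summary:
  λ = -4: algebraic multiplicity = 2, geometric multiplicity = 1
  λ = 1: algebraic multiplicity = 1, geometric multiplicity = 1
  λ = 4: algebraic multiplicity = 1, geometric multiplicity = 1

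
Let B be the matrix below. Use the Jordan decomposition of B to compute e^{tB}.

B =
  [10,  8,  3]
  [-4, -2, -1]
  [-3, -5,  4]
e^{tB} =
  [-5*t^2*exp(4*t)/2 + 6*t*exp(4*t) + exp(4*t), -15*t^2*exp(4*t)/2 + 8*t*exp(4*t), 5*t^2*exp(4*t) + 3*t*exp(4*t)]
  [3*t^2*exp(4*t)/2 - 4*t*exp(4*t), 9*t^2*exp(4*t)/2 - 6*t*exp(4*t) + exp(4*t), -3*t^2*exp(4*t) - t*exp(4*t)]
  [t^2*exp(4*t) - 3*t*exp(4*t), 3*t^2*exp(4*t) - 5*t*exp(4*t), -2*t^2*exp(4*t) + exp(4*t)]

Strategy: write B = P · J · P⁻¹ where J is a Jordan canonical form, so e^{tB} = P · e^{tJ} · P⁻¹, and e^{tJ} can be computed block-by-block.

B has Jordan form
J =
  [4, 1, 0]
  [0, 4, 1]
  [0, 0, 4]
(up to reordering of blocks).

Per-block formulas:
  For a 3×3 Jordan block J_3(4): exp(t · J_3(4)) = e^(4t)·(I + t·N + (t^2/2)·N^2), where N is the 3×3 nilpotent shift.

After assembling e^{tJ} and conjugating by P, we get:

e^{tB} =
  [-5*t^2*exp(4*t)/2 + 6*t*exp(4*t) + exp(4*t), -15*t^2*exp(4*t)/2 + 8*t*exp(4*t), 5*t^2*exp(4*t) + 3*t*exp(4*t)]
  [3*t^2*exp(4*t)/2 - 4*t*exp(4*t), 9*t^2*exp(4*t)/2 - 6*t*exp(4*t) + exp(4*t), -3*t^2*exp(4*t) - t*exp(4*t)]
  [t^2*exp(4*t) - 3*t*exp(4*t), 3*t^2*exp(4*t) - 5*t*exp(4*t), -2*t^2*exp(4*t) + exp(4*t)]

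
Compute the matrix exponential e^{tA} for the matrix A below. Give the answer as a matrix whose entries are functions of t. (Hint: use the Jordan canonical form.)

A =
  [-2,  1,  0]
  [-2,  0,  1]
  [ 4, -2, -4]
e^{tA} =
  [-t^2*exp(-2*t) + exp(-2*t), t^2*exp(-2*t) + t*exp(-2*t), t^2*exp(-2*t)/2]
  [-2*t*exp(-2*t), 2*t*exp(-2*t) + exp(-2*t), t*exp(-2*t)]
  [-2*t^2*exp(-2*t) + 4*t*exp(-2*t), 2*t^2*exp(-2*t) - 2*t*exp(-2*t), t^2*exp(-2*t) - 2*t*exp(-2*t) + exp(-2*t)]

Strategy: write A = P · J · P⁻¹ where J is a Jordan canonical form, so e^{tA} = P · e^{tJ} · P⁻¹, and e^{tJ} can be computed block-by-block.

A has Jordan form
J =
  [-2,  1,  0]
  [ 0, -2,  1]
  [ 0,  0, -2]
(up to reordering of blocks).

Per-block formulas:
  For a 3×3 Jordan block J_3(-2): exp(t · J_3(-2)) = e^(-2t)·(I + t·N + (t^2/2)·N^2), where N is the 3×3 nilpotent shift.

After assembling e^{tJ} and conjugating by P, we get:

e^{tA} =
  [-t^2*exp(-2*t) + exp(-2*t), t^2*exp(-2*t) + t*exp(-2*t), t^2*exp(-2*t)/2]
  [-2*t*exp(-2*t), 2*t*exp(-2*t) + exp(-2*t), t*exp(-2*t)]
  [-2*t^2*exp(-2*t) + 4*t*exp(-2*t), 2*t^2*exp(-2*t) - 2*t*exp(-2*t), t^2*exp(-2*t) - 2*t*exp(-2*t) + exp(-2*t)]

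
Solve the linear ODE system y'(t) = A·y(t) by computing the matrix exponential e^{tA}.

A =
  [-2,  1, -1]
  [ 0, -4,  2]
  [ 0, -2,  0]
e^{tA} =
  [exp(-2*t), t*exp(-2*t), -t*exp(-2*t)]
  [0, -2*t*exp(-2*t) + exp(-2*t), 2*t*exp(-2*t)]
  [0, -2*t*exp(-2*t), 2*t*exp(-2*t) + exp(-2*t)]

Strategy: write A = P · J · P⁻¹ where J is a Jordan canonical form, so e^{tA} = P · e^{tJ} · P⁻¹, and e^{tJ} can be computed block-by-block.

A has Jordan form
J =
  [-2,  1,  0]
  [ 0, -2,  0]
  [ 0,  0, -2]
(up to reordering of blocks).

Per-block formulas:
  For a 1×1 block at λ = -2: exp(t · [-2]) = [e^(-2t)].
  For a 2×2 Jordan block J_2(-2): exp(t · J_2(-2)) = e^(-2t)·(I + t·N), where N is the 2×2 nilpotent shift.

After assembling e^{tJ} and conjugating by P, we get:

e^{tA} =
  [exp(-2*t), t*exp(-2*t), -t*exp(-2*t)]
  [0, -2*t*exp(-2*t) + exp(-2*t), 2*t*exp(-2*t)]
  [0, -2*t*exp(-2*t), 2*t*exp(-2*t) + exp(-2*t)]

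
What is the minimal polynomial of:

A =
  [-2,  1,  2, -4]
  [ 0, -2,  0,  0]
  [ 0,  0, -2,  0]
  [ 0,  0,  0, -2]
x^2 + 4*x + 4

The characteristic polynomial is χ_A(x) = (x + 2)^4, so the eigenvalues are known. The minimal polynomial is
  m_A(x) = Π_λ (x − λ)^{k_λ}
where k_λ is the size of the *largest* Jordan block for λ (equivalently, the smallest k with (A − λI)^k v = 0 for every generalised eigenvector v of λ).

  λ = -2: largest Jordan block has size 2, contributing (x + 2)^2

So m_A(x) = (x + 2)^2 = x^2 + 4*x + 4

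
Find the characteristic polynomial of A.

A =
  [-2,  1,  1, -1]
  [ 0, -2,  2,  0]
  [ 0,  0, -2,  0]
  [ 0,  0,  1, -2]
x^4 + 8*x^3 + 24*x^2 + 32*x + 16

Expanding det(x·I − A) (e.g. by cofactor expansion or by noting that A is similar to its Jordan form J, which has the same characteristic polynomial as A) gives
  χ_A(x) = x^4 + 8*x^3 + 24*x^2 + 32*x + 16
which factors as (x + 2)^4. The eigenvalues (with algebraic multiplicities) are λ = -2 with multiplicity 4.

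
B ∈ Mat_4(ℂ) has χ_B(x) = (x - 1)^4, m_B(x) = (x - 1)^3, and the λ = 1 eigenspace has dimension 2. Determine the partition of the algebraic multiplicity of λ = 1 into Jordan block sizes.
Block sizes for λ = 1: [3, 1]

Step 1 — from the characteristic polynomial, algebraic multiplicity of λ = 1 is 4. From dim ker(B − (1)·I) = 2, there are exactly 2 Jordan blocks for λ = 1.
Step 2 — from the minimal polynomial, the factor (x − 1)^3 tells us the largest block for λ = 1 has size 3.
Step 3 — with total size 4, 2 blocks, and largest block 3, the block sizes (in nonincreasing order) are [3, 1].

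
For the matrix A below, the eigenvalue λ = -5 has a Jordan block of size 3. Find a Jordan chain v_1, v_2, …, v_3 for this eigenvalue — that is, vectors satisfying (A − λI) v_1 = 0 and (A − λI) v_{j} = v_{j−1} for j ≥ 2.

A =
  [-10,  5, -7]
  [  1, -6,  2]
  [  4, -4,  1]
A Jordan chain for λ = -5 of length 3:
v_1 = (2, 2, 0)ᵀ
v_2 = (-5, 1, 4)ᵀ
v_3 = (1, 0, 0)ᵀ

Let N = A − (-5)·I. We want v_3 with N^3 v_3 = 0 but N^2 v_3 ≠ 0; then v_{j-1} := N · v_j for j = 3, …, 2.

Pick v_3 = (1, 0, 0)ᵀ.
Then v_2 = N · v_3 = (-5, 1, 4)ᵀ.
Then v_1 = N · v_2 = (2, 2, 0)ᵀ.

Sanity check: (A − (-5)·I) v_1 = (0, 0, 0)ᵀ = 0. ✓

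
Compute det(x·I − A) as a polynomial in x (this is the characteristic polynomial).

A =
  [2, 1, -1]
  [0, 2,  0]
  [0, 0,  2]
x^3 - 6*x^2 + 12*x - 8

Expanding det(x·I − A) (e.g. by cofactor expansion or by noting that A is similar to its Jordan form J, which has the same characteristic polynomial as A) gives
  χ_A(x) = x^3 - 6*x^2 + 12*x - 8
which factors as (x - 2)^3. The eigenvalues (with algebraic multiplicities) are λ = 2 with multiplicity 3.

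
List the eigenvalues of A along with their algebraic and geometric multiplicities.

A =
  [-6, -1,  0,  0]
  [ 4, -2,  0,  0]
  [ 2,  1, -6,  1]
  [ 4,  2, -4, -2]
λ = -4: alg = 4, geom = 2

Step 1 — factor the characteristic polynomial to read off the algebraic multiplicities:
  χ_A(x) = (x + 4)^4

Step 2 — compute geometric multiplicities via the rank-nullity identity g(λ) = n − rank(A − λI):
  rank(A − (-4)·I) = 2, so dim ker(A − (-4)·I) = n − 2 = 2

Summary:
  λ = -4: algebraic multiplicity = 4, geometric multiplicity = 2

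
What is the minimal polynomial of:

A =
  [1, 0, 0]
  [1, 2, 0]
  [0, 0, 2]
x^2 - 3*x + 2

The characteristic polynomial is χ_A(x) = (x - 2)^2*(x - 1), so the eigenvalues are known. The minimal polynomial is
  m_A(x) = Π_λ (x − λ)^{k_λ}
where k_λ is the size of the *largest* Jordan block for λ (equivalently, the smallest k with (A − λI)^k v = 0 for every generalised eigenvector v of λ).

  λ = 1: largest Jordan block has size 1, contributing (x − 1)
  λ = 2: largest Jordan block has size 1, contributing (x − 2)

So m_A(x) = (x - 2)*(x - 1) = x^2 - 3*x + 2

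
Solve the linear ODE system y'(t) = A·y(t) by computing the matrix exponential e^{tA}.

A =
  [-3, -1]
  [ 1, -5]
e^{tA} =
  [t*exp(-4*t) + exp(-4*t), -t*exp(-4*t)]
  [t*exp(-4*t), -t*exp(-4*t) + exp(-4*t)]

Strategy: write A = P · J · P⁻¹ where J is a Jordan canonical form, so e^{tA} = P · e^{tJ} · P⁻¹, and e^{tJ} can be computed block-by-block.

A has Jordan form
J =
  [-4,  1]
  [ 0, -4]
(up to reordering of blocks).

Per-block formulas:
  For a 2×2 Jordan block J_2(-4): exp(t · J_2(-4)) = e^(-4t)·(I + t·N), where N is the 2×2 nilpotent shift.

After assembling e^{tJ} and conjugating by P, we get:

e^{tA} =
  [t*exp(-4*t) + exp(-4*t), -t*exp(-4*t)]
  [t*exp(-4*t), -t*exp(-4*t) + exp(-4*t)]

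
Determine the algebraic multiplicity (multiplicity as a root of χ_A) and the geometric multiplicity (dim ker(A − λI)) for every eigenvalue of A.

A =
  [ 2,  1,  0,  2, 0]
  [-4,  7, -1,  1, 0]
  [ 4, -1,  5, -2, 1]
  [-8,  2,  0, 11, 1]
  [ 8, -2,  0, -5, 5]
λ = 6: alg = 5, geom = 2

Step 1 — factor the characteristic polynomial to read off the algebraic multiplicities:
  χ_A(x) = (x - 6)^5

Step 2 — compute geometric multiplicities via the rank-nullity identity g(λ) = n − rank(A − λI):
  rank(A − (6)·I) = 3, so dim ker(A − (6)·I) = n − 3 = 2

Summary:
  λ = 6: algebraic multiplicity = 5, geometric multiplicity = 2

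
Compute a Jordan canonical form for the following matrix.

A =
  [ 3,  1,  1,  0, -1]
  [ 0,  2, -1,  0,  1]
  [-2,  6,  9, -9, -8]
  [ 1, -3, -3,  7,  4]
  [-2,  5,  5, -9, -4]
J_2(3) ⊕ J_1(3) ⊕ J_2(4)

The characteristic polynomial is
  det(x·I − A) = x^5 - 17*x^4 + 115*x^3 - 387*x^2 + 648*x - 432 = (x - 4)^2*(x - 3)^3

Eigenvalues and multiplicities (the geometric multiplicity of λ is n − rank(A − λI), which equals the number of Jordan blocks for λ):
  λ = 3: algebraic multiplicity = 3, geometric multiplicity = 2
  λ = 4: algebraic multiplicity = 2, geometric multiplicity = 1

Determining the block sizes for each eigenvalue:
  λ = 3: 2 blocks summing to 3 forces exactly one block of size 2 and the rest size 1 → block sizes [2, 1]
  λ = 4: one block (gm = 1), so the single block has size am = 2 → block sizes [2]

Assembling the blocks gives a Jordan form
J =
  [3, 1, 0, 0, 0]
  [0, 3, 0, 0, 0]
  [0, 0, 3, 0, 0]
  [0, 0, 0, 4, 1]
  [0, 0, 0, 0, 4]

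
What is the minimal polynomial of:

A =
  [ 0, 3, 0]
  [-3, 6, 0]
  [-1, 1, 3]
x^2 - 6*x + 9

The characteristic polynomial is χ_A(x) = (x - 3)^3, so the eigenvalues are known. The minimal polynomial is
  m_A(x) = Π_λ (x − λ)^{k_λ}
where k_λ is the size of the *largest* Jordan block for λ (equivalently, the smallest k with (A − λI)^k v = 0 for every generalised eigenvector v of λ).

  λ = 3: largest Jordan block has size 2, contributing (x − 3)^2

So m_A(x) = (x - 3)^2 = x^2 - 6*x + 9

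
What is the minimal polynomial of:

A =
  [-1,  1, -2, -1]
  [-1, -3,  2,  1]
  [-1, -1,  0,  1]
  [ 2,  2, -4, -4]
x^2 + 4*x + 4

The characteristic polynomial is χ_A(x) = (x + 2)^4, so the eigenvalues are known. The minimal polynomial is
  m_A(x) = Π_λ (x − λ)^{k_λ}
where k_λ is the size of the *largest* Jordan block for λ (equivalently, the smallest k with (A − λI)^k v = 0 for every generalised eigenvector v of λ).

  λ = -2: largest Jordan block has size 2, contributing (x + 2)^2

So m_A(x) = (x + 2)^2 = x^2 + 4*x + 4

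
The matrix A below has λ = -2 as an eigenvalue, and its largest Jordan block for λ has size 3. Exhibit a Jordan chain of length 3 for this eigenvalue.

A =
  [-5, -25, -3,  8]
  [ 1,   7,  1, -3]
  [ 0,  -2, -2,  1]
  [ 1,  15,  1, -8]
A Jordan chain for λ = -2 of length 3:
v_1 = (-8, 3, -1, 6)ᵀ
v_2 = (-3, 1, 0, 1)ᵀ
v_3 = (1, 0, 0, 0)ᵀ

Let N = A − (-2)·I. We want v_3 with N^3 v_3 = 0 but N^2 v_3 ≠ 0; then v_{j-1} := N · v_j for j = 3, …, 2.

Pick v_3 = (1, 0, 0, 0)ᵀ.
Then v_2 = N · v_3 = (-3, 1, 0, 1)ᵀ.
Then v_1 = N · v_2 = (-8, 3, -1, 6)ᵀ.

Sanity check: (A − (-2)·I) v_1 = (0, 0, 0, 0)ᵀ = 0. ✓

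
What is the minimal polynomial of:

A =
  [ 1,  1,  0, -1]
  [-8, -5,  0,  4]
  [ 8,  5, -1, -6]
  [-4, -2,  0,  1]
x^2 + 2*x + 1

The characteristic polynomial is χ_A(x) = (x + 1)^4, so the eigenvalues are known. The minimal polynomial is
  m_A(x) = Π_λ (x − λ)^{k_λ}
where k_λ is the size of the *largest* Jordan block for λ (equivalently, the smallest k with (A − λI)^k v = 0 for every generalised eigenvector v of λ).

  λ = -1: largest Jordan block has size 2, contributing (x + 1)^2

So m_A(x) = (x + 1)^2 = x^2 + 2*x + 1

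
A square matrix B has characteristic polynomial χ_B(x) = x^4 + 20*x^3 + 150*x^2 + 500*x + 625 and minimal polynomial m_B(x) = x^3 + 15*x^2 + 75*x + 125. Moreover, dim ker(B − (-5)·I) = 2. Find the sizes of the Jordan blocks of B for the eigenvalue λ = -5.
Block sizes for λ = -5: [3, 1]

Step 1 — from the characteristic polynomial, algebraic multiplicity of λ = -5 is 4. From dim ker(B − (-5)·I) = 2, there are exactly 2 Jordan blocks for λ = -5.
Step 2 — from the minimal polynomial, the factor (x + 5)^3 tells us the largest block for λ = -5 has size 3.
Step 3 — with total size 4, 2 blocks, and largest block 3, the block sizes (in nonincreasing order) are [3, 1].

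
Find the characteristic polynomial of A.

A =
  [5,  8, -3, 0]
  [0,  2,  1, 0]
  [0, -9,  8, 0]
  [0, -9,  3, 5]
x^4 - 20*x^3 + 150*x^2 - 500*x + 625

Expanding det(x·I − A) (e.g. by cofactor expansion or by noting that A is similar to its Jordan form J, which has the same characteristic polynomial as A) gives
  χ_A(x) = x^4 - 20*x^3 + 150*x^2 - 500*x + 625
which factors as (x - 5)^4. The eigenvalues (with algebraic multiplicities) are λ = 5 with multiplicity 4.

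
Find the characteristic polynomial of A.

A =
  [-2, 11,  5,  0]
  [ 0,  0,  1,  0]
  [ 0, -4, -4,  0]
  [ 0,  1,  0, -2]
x^4 + 8*x^3 + 24*x^2 + 32*x + 16

Expanding det(x·I − A) (e.g. by cofactor expansion or by noting that A is similar to its Jordan form J, which has the same characteristic polynomial as A) gives
  χ_A(x) = x^4 + 8*x^3 + 24*x^2 + 32*x + 16
which factors as (x + 2)^4. The eigenvalues (with algebraic multiplicities) are λ = -2 with multiplicity 4.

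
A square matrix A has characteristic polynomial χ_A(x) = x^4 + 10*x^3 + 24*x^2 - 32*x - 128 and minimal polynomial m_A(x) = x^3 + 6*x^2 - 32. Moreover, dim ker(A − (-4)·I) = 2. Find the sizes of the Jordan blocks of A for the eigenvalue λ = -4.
Block sizes for λ = -4: [2, 1]

Step 1 — from the characteristic polynomial, algebraic multiplicity of λ = -4 is 3. From dim ker(A − (-4)·I) = 2, there are exactly 2 Jordan blocks for λ = -4.
Step 2 — from the minimal polynomial, the factor (x + 4)^2 tells us the largest block for λ = -4 has size 2.
Step 3 — with total size 3, 2 blocks, and largest block 2, the block sizes (in nonincreasing order) are [2, 1].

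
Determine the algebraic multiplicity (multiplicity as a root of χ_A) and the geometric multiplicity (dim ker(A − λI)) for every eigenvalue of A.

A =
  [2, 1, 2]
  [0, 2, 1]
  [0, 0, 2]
λ = 2: alg = 3, geom = 1

Step 1 — factor the characteristic polynomial to read off the algebraic multiplicities:
  χ_A(x) = (x - 2)^3

Step 2 — compute geometric multiplicities via the rank-nullity identity g(λ) = n − rank(A − λI):
  rank(A − (2)·I) = 2, so dim ker(A − (2)·I) = n − 2 = 1

Summary:
  λ = 2: algebraic multiplicity = 3, geometric multiplicity = 1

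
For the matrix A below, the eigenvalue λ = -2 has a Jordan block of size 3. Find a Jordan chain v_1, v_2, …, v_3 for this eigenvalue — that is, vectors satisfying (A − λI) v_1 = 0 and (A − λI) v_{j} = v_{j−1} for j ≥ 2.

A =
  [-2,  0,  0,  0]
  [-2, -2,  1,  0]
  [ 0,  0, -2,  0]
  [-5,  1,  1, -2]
A Jordan chain for λ = -2 of length 3:
v_1 = (0, 0, 0, -2)ᵀ
v_2 = (0, -2, 0, -5)ᵀ
v_3 = (1, 0, 0, 0)ᵀ

Let N = A − (-2)·I. We want v_3 with N^3 v_3 = 0 but N^2 v_3 ≠ 0; then v_{j-1} := N · v_j for j = 3, …, 2.

Pick v_3 = (1, 0, 0, 0)ᵀ.
Then v_2 = N · v_3 = (0, -2, 0, -5)ᵀ.
Then v_1 = N · v_2 = (0, 0, 0, -2)ᵀ.

Sanity check: (A − (-2)·I) v_1 = (0, 0, 0, 0)ᵀ = 0. ✓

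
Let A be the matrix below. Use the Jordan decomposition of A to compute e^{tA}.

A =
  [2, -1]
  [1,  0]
e^{tA} =
  [t*exp(t) + exp(t), -t*exp(t)]
  [t*exp(t), -t*exp(t) + exp(t)]

Strategy: write A = P · J · P⁻¹ where J is a Jordan canonical form, so e^{tA} = P · e^{tJ} · P⁻¹, and e^{tJ} can be computed block-by-block.

A has Jordan form
J =
  [1, 1]
  [0, 1]
(up to reordering of blocks).

Per-block formulas:
  For a 2×2 Jordan block J_2(1): exp(t · J_2(1)) = e^(1t)·(I + t·N), where N is the 2×2 nilpotent shift.

After assembling e^{tJ} and conjugating by P, we get:

e^{tA} =
  [t*exp(t) + exp(t), -t*exp(t)]
  [t*exp(t), -t*exp(t) + exp(t)]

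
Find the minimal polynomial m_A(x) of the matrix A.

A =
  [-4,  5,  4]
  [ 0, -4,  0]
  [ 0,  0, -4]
x^2 + 8*x + 16

The characteristic polynomial is χ_A(x) = (x + 4)^3, so the eigenvalues are known. The minimal polynomial is
  m_A(x) = Π_λ (x − λ)^{k_λ}
where k_λ is the size of the *largest* Jordan block for λ (equivalently, the smallest k with (A − λI)^k v = 0 for every generalised eigenvector v of λ).

  λ = -4: largest Jordan block has size 2, contributing (x + 4)^2

So m_A(x) = (x + 4)^2 = x^2 + 8*x + 16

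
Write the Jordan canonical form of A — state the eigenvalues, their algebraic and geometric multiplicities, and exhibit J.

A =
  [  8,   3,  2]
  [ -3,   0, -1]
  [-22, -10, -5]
J_3(1)

The characteristic polynomial is
  det(x·I − A) = x^3 - 3*x^2 + 3*x - 1 = (x - 1)^3

Eigenvalues and multiplicities (the geometric multiplicity of λ is n − rank(A − λI), which equals the number of Jordan blocks for λ):
  λ = 1: algebraic multiplicity = 3, geometric multiplicity = 1

Determining the block sizes for each eigenvalue:
  λ = 1: one block (gm = 1), so the single block has size am = 3 → block sizes [3]

Assembling the blocks gives a Jordan form
J =
  [1, 1, 0]
  [0, 1, 1]
  [0, 0, 1]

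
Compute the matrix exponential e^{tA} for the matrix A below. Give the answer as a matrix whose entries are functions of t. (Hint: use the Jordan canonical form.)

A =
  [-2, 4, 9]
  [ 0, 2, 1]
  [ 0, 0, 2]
e^{tA} =
  [exp(-2*t), exp(2*t) - exp(-2*t), t*exp(2*t) + 2*exp(2*t) - 2*exp(-2*t)]
  [0, exp(2*t), t*exp(2*t)]
  [0, 0, exp(2*t)]

Strategy: write A = P · J · P⁻¹ where J is a Jordan canonical form, so e^{tA} = P · e^{tJ} · P⁻¹, and e^{tJ} can be computed block-by-block.

A has Jordan form
J =
  [-2, 0, 0]
  [ 0, 2, 1]
  [ 0, 0, 2]
(up to reordering of blocks).

Per-block formulas:
  For a 1×1 block at λ = -2: exp(t · [-2]) = [e^(-2t)].
  For a 2×2 Jordan block J_2(2): exp(t · J_2(2)) = e^(2t)·(I + t·N), where N is the 2×2 nilpotent shift.

After assembling e^{tJ} and conjugating by P, we get:

e^{tA} =
  [exp(-2*t), exp(2*t) - exp(-2*t), t*exp(2*t) + 2*exp(2*t) - 2*exp(-2*t)]
  [0, exp(2*t), t*exp(2*t)]
  [0, 0, exp(2*t)]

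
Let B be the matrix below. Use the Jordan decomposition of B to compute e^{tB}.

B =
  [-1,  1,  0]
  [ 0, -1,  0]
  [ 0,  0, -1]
e^{tB} =
  [exp(-t), t*exp(-t), 0]
  [0, exp(-t), 0]
  [0, 0, exp(-t)]

Strategy: write B = P · J · P⁻¹ where J is a Jordan canonical form, so e^{tB} = P · e^{tJ} · P⁻¹, and e^{tJ} can be computed block-by-block.

B has Jordan form
J =
  [-1,  1,  0]
  [ 0, -1,  0]
  [ 0,  0, -1]
(up to reordering of blocks).

Per-block formulas:
  For a 2×2 Jordan block J_2(-1): exp(t · J_2(-1)) = e^(-1t)·(I + t·N), where N is the 2×2 nilpotent shift.
  For a 1×1 block at λ = -1: exp(t · [-1]) = [e^(-1t)].

After assembling e^{tJ} and conjugating by P, we get:

e^{tB} =
  [exp(-t), t*exp(-t), 0]
  [0, exp(-t), 0]
  [0, 0, exp(-t)]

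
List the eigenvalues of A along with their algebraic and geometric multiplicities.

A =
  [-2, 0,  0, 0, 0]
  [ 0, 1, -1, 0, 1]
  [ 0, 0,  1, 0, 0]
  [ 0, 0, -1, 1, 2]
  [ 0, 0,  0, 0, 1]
λ = -2: alg = 1, geom = 1; λ = 1: alg = 4, geom = 2

Step 1 — factor the characteristic polynomial to read off the algebraic multiplicities:
  χ_A(x) = (x - 1)^4*(x + 2)

Step 2 — compute geometric multiplicities via the rank-nullity identity g(λ) = n − rank(A − λI):
  rank(A − (-2)·I) = 4, so dim ker(A − (-2)·I) = n − 4 = 1
  rank(A − (1)·I) = 3, so dim ker(A − (1)·I) = n − 3 = 2

Summary:
  λ = -2: algebraic multiplicity = 1, geometric multiplicity = 1
  λ = 1: algebraic multiplicity = 4, geometric multiplicity = 2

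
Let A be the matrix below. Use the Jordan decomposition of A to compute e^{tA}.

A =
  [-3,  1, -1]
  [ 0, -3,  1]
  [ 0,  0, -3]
e^{tA} =
  [exp(-3*t), t*exp(-3*t), t^2*exp(-3*t)/2 - t*exp(-3*t)]
  [0, exp(-3*t), t*exp(-3*t)]
  [0, 0, exp(-3*t)]

Strategy: write A = P · J · P⁻¹ where J is a Jordan canonical form, so e^{tA} = P · e^{tJ} · P⁻¹, and e^{tJ} can be computed block-by-block.

A has Jordan form
J =
  [-3,  1,  0]
  [ 0, -3,  1]
  [ 0,  0, -3]
(up to reordering of blocks).

Per-block formulas:
  For a 3×3 Jordan block J_3(-3): exp(t · J_3(-3)) = e^(-3t)·(I + t·N + (t^2/2)·N^2), where N is the 3×3 nilpotent shift.

After assembling e^{tJ} and conjugating by P, we get:

e^{tA} =
  [exp(-3*t), t*exp(-3*t), t^2*exp(-3*t)/2 - t*exp(-3*t)]
  [0, exp(-3*t), t*exp(-3*t)]
  [0, 0, exp(-3*t)]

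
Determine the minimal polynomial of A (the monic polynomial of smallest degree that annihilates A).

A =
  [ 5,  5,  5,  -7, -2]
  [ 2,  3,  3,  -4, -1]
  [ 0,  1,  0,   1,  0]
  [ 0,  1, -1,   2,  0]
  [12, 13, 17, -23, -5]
x^3 - 3*x^2 + 3*x - 1

The characteristic polynomial is χ_A(x) = (x - 1)^5, so the eigenvalues are known. The minimal polynomial is
  m_A(x) = Π_λ (x − λ)^{k_λ}
where k_λ is the size of the *largest* Jordan block for λ (equivalently, the smallest k with (A − λI)^k v = 0 for every generalised eigenvector v of λ).

  λ = 1: largest Jordan block has size 3, contributing (x − 1)^3

So m_A(x) = (x - 1)^3 = x^3 - 3*x^2 + 3*x - 1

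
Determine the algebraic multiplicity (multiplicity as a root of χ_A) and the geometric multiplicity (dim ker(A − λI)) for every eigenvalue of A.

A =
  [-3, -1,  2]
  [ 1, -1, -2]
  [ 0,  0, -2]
λ = -2: alg = 3, geom = 2

Step 1 — factor the characteristic polynomial to read off the algebraic multiplicities:
  χ_A(x) = (x + 2)^3

Step 2 — compute geometric multiplicities via the rank-nullity identity g(λ) = n − rank(A − λI):
  rank(A − (-2)·I) = 1, so dim ker(A − (-2)·I) = n − 1 = 2

Summary:
  λ = -2: algebraic multiplicity = 3, geometric multiplicity = 2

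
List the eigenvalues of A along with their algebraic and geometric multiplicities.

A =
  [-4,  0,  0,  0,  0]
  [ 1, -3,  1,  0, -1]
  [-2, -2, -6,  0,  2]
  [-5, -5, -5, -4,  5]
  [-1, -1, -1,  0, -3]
λ = -4: alg = 5, geom = 4

Step 1 — factor the characteristic polynomial to read off the algebraic multiplicities:
  χ_A(x) = (x + 4)^5

Step 2 — compute geometric multiplicities via the rank-nullity identity g(λ) = n − rank(A − λI):
  rank(A − (-4)·I) = 1, so dim ker(A − (-4)·I) = n − 1 = 4

Summary:
  λ = -4: algebraic multiplicity = 5, geometric multiplicity = 4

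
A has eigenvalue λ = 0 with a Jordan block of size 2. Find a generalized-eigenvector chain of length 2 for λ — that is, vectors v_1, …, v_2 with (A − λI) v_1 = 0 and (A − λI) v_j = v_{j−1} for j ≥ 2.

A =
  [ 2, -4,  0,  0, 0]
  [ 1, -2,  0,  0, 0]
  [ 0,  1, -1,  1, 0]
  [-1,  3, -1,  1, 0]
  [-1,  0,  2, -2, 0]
A Jordan chain for λ = 0 of length 2:
v_1 = (2, 1, 0, -1, -1)ᵀ
v_2 = (1, 0, 0, 0, 0)ᵀ

Let N = A − (0)·I. We want v_2 with N^2 v_2 = 0 but N^1 v_2 ≠ 0; then v_{j-1} := N · v_j for j = 2, …, 2.

Pick v_2 = (1, 0, 0, 0, 0)ᵀ.
Then v_1 = N · v_2 = (2, 1, 0, -1, -1)ᵀ.

Sanity check: (A − (0)·I) v_1 = (0, 0, 0, 0, 0)ᵀ = 0. ✓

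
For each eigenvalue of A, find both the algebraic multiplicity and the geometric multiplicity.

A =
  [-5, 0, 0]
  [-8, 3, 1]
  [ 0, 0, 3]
λ = -5: alg = 1, geom = 1; λ = 3: alg = 2, geom = 1

Step 1 — factor the characteristic polynomial to read off the algebraic multiplicities:
  χ_A(x) = (x - 3)^2*(x + 5)

Step 2 — compute geometric multiplicities via the rank-nullity identity g(λ) = n − rank(A − λI):
  rank(A − (-5)·I) = 2, so dim ker(A − (-5)·I) = n − 2 = 1
  rank(A − (3)·I) = 2, so dim ker(A − (3)·I) = n − 2 = 1

Summary:
  λ = -5: algebraic multiplicity = 1, geometric multiplicity = 1
  λ = 3: algebraic multiplicity = 2, geometric multiplicity = 1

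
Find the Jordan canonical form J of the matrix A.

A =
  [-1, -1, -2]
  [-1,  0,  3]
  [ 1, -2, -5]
J_3(-2)

The characteristic polynomial is
  det(x·I − A) = x^3 + 6*x^2 + 12*x + 8 = (x + 2)^3

Eigenvalues and multiplicities (the geometric multiplicity of λ is n − rank(A − λI), which equals the number of Jordan blocks for λ):
  λ = -2: algebraic multiplicity = 3, geometric multiplicity = 1

Determining the block sizes for each eigenvalue:
  λ = -2: one block (gm = 1), so the single block has size am = 3 → block sizes [3]

Assembling the blocks gives a Jordan form
J =
  [-2,  1,  0]
  [ 0, -2,  1]
  [ 0,  0, -2]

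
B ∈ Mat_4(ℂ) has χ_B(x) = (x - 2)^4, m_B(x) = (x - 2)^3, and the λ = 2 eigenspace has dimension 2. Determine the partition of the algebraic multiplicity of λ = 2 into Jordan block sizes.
Block sizes for λ = 2: [3, 1]

Step 1 — from the characteristic polynomial, algebraic multiplicity of λ = 2 is 4. From dim ker(B − (2)·I) = 2, there are exactly 2 Jordan blocks for λ = 2.
Step 2 — from the minimal polynomial, the factor (x − 2)^3 tells us the largest block for λ = 2 has size 3.
Step 3 — with total size 4, 2 blocks, and largest block 3, the block sizes (in nonincreasing order) are [3, 1].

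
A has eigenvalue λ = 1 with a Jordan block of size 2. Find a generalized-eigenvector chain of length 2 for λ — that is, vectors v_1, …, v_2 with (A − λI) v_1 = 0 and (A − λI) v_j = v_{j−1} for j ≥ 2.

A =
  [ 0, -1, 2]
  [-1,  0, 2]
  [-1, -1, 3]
A Jordan chain for λ = 1 of length 2:
v_1 = (-1, -1, -1)ᵀ
v_2 = (1, 0, 0)ᵀ

Let N = A − (1)·I. We want v_2 with N^2 v_2 = 0 but N^1 v_2 ≠ 0; then v_{j-1} := N · v_j for j = 2, …, 2.

Pick v_2 = (1, 0, 0)ᵀ.
Then v_1 = N · v_2 = (-1, -1, -1)ᵀ.

Sanity check: (A − (1)·I) v_1 = (0, 0, 0)ᵀ = 0. ✓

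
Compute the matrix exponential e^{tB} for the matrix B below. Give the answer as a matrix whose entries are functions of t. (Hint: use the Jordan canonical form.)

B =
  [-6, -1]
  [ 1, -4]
e^{tB} =
  [-t*exp(-5*t) + exp(-5*t), -t*exp(-5*t)]
  [t*exp(-5*t), t*exp(-5*t) + exp(-5*t)]

Strategy: write B = P · J · P⁻¹ where J is a Jordan canonical form, so e^{tB} = P · e^{tJ} · P⁻¹, and e^{tJ} can be computed block-by-block.

B has Jordan form
J =
  [-5,  1]
  [ 0, -5]
(up to reordering of blocks).

Per-block formulas:
  For a 2×2 Jordan block J_2(-5): exp(t · J_2(-5)) = e^(-5t)·(I + t·N), where N is the 2×2 nilpotent shift.

After assembling e^{tJ} and conjugating by P, we get:

e^{tB} =
  [-t*exp(-5*t) + exp(-5*t), -t*exp(-5*t)]
  [t*exp(-5*t), t*exp(-5*t) + exp(-5*t)]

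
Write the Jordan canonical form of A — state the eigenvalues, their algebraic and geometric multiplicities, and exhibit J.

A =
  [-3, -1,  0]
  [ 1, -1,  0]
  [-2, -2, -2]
J_2(-2) ⊕ J_1(-2)

The characteristic polynomial is
  det(x·I − A) = x^3 + 6*x^2 + 12*x + 8 = (x + 2)^3

Eigenvalues and multiplicities (the geometric multiplicity of λ is n − rank(A − λI), which equals the number of Jordan blocks for λ):
  λ = -2: algebraic multiplicity = 3, geometric multiplicity = 2

Determining the block sizes for each eigenvalue:
  λ = -2: 2 blocks summing to 3 forces exactly one block of size 2 and the rest size 1 → block sizes [2, 1]

Assembling the blocks gives a Jordan form
J =
  [-2,  1,  0]
  [ 0, -2,  0]
  [ 0,  0, -2]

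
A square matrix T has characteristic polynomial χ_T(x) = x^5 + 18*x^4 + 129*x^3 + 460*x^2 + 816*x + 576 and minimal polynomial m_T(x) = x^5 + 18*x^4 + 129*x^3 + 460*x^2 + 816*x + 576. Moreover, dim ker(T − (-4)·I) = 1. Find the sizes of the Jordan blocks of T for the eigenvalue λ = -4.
Block sizes for λ = -4: [3]

Step 1 — from the characteristic polynomial, algebraic multiplicity of λ = -4 is 3. From dim ker(T − (-4)·I) = 1, there are exactly 1 Jordan blocks for λ = -4.
Step 2 — from the minimal polynomial, the factor (x + 4)^3 tells us the largest block for λ = -4 has size 3.
Step 3 — with total size 3, 1 blocks, and largest block 3, the block sizes (in nonincreasing order) are [3].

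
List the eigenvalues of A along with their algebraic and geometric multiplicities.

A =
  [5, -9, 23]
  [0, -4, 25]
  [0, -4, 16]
λ = 5: alg = 1, geom = 1; λ = 6: alg = 2, geom = 1

Step 1 — factor the characteristic polynomial to read off the algebraic multiplicities:
  χ_A(x) = (x - 6)^2*(x - 5)

Step 2 — compute geometric multiplicities via the rank-nullity identity g(λ) = n − rank(A − λI):
  rank(A − (5)·I) = 2, so dim ker(A − (5)·I) = n − 2 = 1
  rank(A − (6)·I) = 2, so dim ker(A − (6)·I) = n − 2 = 1

Summary:
  λ = 5: algebraic multiplicity = 1, geometric multiplicity = 1
  λ = 6: algebraic multiplicity = 2, geometric multiplicity = 1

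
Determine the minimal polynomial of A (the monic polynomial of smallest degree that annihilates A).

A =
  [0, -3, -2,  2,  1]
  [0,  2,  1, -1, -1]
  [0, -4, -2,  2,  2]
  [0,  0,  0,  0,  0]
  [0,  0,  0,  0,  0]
x^3

The characteristic polynomial is χ_A(x) = x^5, so the eigenvalues are known. The minimal polynomial is
  m_A(x) = Π_λ (x − λ)^{k_λ}
where k_λ is the size of the *largest* Jordan block for λ (equivalently, the smallest k with (A − λI)^k v = 0 for every generalised eigenvector v of λ).

  λ = 0: largest Jordan block has size 3, contributing (x − 0)^3

So m_A(x) = x^3 = x^3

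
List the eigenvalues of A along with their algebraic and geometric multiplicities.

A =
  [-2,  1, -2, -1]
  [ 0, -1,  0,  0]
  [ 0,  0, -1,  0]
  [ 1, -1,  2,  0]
λ = -1: alg = 4, geom = 3

Step 1 — factor the characteristic polynomial to read off the algebraic multiplicities:
  χ_A(x) = (x + 1)^4

Step 2 — compute geometric multiplicities via the rank-nullity identity g(λ) = n − rank(A − λI):
  rank(A − (-1)·I) = 1, so dim ker(A − (-1)·I) = n − 1 = 3

Summary:
  λ = -1: algebraic multiplicity = 4, geometric multiplicity = 3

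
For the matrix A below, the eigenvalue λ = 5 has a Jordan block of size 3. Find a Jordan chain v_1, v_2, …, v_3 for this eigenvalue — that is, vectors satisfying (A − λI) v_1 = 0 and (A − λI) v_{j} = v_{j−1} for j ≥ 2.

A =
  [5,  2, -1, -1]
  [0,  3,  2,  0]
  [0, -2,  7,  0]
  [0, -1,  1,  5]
A Jordan chain for λ = 5 of length 3:
v_1 = (-1, 0, 0, 0)ᵀ
v_2 = (2, -2, -2, -1)ᵀ
v_3 = (0, 1, 0, 0)ᵀ

Let N = A − (5)·I. We want v_3 with N^3 v_3 = 0 but N^2 v_3 ≠ 0; then v_{j-1} := N · v_j for j = 3, …, 2.

Pick v_3 = (0, 1, 0, 0)ᵀ.
Then v_2 = N · v_3 = (2, -2, -2, -1)ᵀ.
Then v_1 = N · v_2 = (-1, 0, 0, 0)ᵀ.

Sanity check: (A − (5)·I) v_1 = (0, 0, 0, 0)ᵀ = 0. ✓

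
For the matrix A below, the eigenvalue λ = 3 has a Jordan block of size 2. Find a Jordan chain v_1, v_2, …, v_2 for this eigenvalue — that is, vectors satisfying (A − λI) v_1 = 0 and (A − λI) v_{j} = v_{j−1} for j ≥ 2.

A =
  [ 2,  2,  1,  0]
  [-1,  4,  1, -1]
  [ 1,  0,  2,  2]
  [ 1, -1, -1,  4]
A Jordan chain for λ = 3 of length 2:
v_1 = (-1, -1, 1, 1)ᵀ
v_2 = (1, 0, 0, 0)ᵀ

Let N = A − (3)·I. We want v_2 with N^2 v_2 = 0 but N^1 v_2 ≠ 0; then v_{j-1} := N · v_j for j = 2, …, 2.

Pick v_2 = (1, 0, 0, 0)ᵀ.
Then v_1 = N · v_2 = (-1, -1, 1, 1)ᵀ.

Sanity check: (A − (3)·I) v_1 = (0, 0, 0, 0)ᵀ = 0. ✓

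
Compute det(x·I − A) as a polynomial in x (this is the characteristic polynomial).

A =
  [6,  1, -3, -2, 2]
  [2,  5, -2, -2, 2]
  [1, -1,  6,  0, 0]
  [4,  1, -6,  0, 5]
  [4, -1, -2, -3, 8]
x^5 - 25*x^4 + 250*x^3 - 1250*x^2 + 3125*x - 3125

Expanding det(x·I − A) (e.g. by cofactor expansion or by noting that A is similar to its Jordan form J, which has the same characteristic polynomial as A) gives
  χ_A(x) = x^5 - 25*x^4 + 250*x^3 - 1250*x^2 + 3125*x - 3125
which factors as (x - 5)^5. The eigenvalues (with algebraic multiplicities) are λ = 5 with multiplicity 5.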